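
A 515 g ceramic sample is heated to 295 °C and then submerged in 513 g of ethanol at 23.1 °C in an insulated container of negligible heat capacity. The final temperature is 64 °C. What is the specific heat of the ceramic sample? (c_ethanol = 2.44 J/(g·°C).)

c ≈ 0.43 J/(g·°C)

Conservation of energy gives ΣQ = 0:
515×c×(64 − 295) + 513×2.44×(64 − 23.1) = 0
-118965 c = -51195
c = -51195/-118965 ≈ 0.4303 J/(g·°C)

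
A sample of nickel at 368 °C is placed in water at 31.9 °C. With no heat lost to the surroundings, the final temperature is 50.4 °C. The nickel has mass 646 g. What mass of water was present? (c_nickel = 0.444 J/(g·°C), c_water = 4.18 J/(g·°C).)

m ≈ 1180 g

|Q_nickel| = |Q_water|:
646·0.444·(368 − 50.4) = m·4.18·(50.4 − 31.9)
77.33 m = 91095  ⇒  m ≈ 1178 g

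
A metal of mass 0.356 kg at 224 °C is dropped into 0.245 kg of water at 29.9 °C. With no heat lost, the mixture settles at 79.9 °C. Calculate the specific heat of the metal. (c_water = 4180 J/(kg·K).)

c ≈ 998 J/(kg·K)

Heat gained plus heat lost sum to zero:
0.356·c·(79.9 − 224) + 0.245·4180·(79.9 − 29.9) = 0
-51.3 c = -51205
c = -51205/-51.3 ≈ 998.2 J/(kg·K)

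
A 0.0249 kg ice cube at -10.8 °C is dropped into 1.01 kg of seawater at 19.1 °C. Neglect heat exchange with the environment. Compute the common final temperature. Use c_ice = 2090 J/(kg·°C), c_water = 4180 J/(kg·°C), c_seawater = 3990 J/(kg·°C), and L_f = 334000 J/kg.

Setting the total heat transfer to zero:
ice -10.8→0 °C: 0.0249·2090·10.8 = 562.04; melt ice: 0.0249·334000 = 8316.6; warm the meltwater: 104.08 T; seawater: 4029.9(T − 19.1)
4134 T = 76971 − 8878.6 = 68092
T ≈ 16.47 °C. Since T > 0 °C, the all-ice-melts assumption holds.

T_f ≈ 16.5 °C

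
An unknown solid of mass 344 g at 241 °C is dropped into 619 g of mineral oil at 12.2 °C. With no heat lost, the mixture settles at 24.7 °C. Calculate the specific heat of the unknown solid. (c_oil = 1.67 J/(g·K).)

Heat gained plus heat lost sum to zero:
344×c×(24.7 − 241) + 619×1.67×(24.7 − 12.2) = 0
-74407 c = -12922
c = -12922/-74407 ≈ 0.1737 J/(g·K)

c ≈ 0.174 J/(g·K)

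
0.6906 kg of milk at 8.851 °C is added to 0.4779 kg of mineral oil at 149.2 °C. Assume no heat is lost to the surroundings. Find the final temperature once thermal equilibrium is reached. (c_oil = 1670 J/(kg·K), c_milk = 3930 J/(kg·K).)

T_f ≈ 40.7 °C

Let T be the final temperature. ΣQ_i = 0:
0.4779*1670*(T − 149.2) + 0.6906*3930*(T − 8.851) = 0
798.09(T − 149.2) + 2714.1(T − 8.851) = 0
(798.09 + 2714.1) T = 798.09*149.2 + 2714.1*8.851
T = 143098/3512.2 ≈ 40.74 °C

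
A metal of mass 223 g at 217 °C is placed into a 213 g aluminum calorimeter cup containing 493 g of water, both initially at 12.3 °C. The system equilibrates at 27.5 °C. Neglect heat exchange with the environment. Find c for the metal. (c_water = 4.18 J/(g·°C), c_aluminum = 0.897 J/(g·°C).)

Heat gained plus heat lost sum to zero:
223×c×(27.5 − 217) + 493×4.18×(27.5 − 12.3) + 213×0.897×(27.5 − 12.3) = 0
-42258 c = -34227
c = -34227/-42258 ≈ 0.81 J/(g·°C)

c ≈ 0.81 J/(g·°C)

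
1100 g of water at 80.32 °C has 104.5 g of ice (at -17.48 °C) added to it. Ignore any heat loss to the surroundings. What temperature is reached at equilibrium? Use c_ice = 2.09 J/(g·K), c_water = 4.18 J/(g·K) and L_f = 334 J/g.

Net heat exchanged in the isolated system is zero:
ice -17.48→0 °C: 104.5·2.09·17.48 = 3817.7; melt ice: 104.5·334 = 34903; meltwater 0→T: 104.5·4.18·T = 436.81 T; water cools: 1100·4.18·(T − 80.32) = 4598(T − 80.32)
5034.8 T = 369311 − 38721 = 330591
T ≈ 65.66 °C — above 0 °C, consistent with complete melting.

T_f ≈ 65.7 °C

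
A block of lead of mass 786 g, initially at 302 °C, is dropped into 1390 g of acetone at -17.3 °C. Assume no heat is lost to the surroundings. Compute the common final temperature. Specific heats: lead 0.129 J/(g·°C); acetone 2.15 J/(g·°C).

T_f ≈ -6.8 °C

With ΣQ=0 the equilibrium temperature is the m·c-weighted mean:
T_f = (101.39*302 + 2988.5*(-17.3)) / (101.39 + 2988.5)
    = -21080 / 3089.9 ≈ -6.82 °C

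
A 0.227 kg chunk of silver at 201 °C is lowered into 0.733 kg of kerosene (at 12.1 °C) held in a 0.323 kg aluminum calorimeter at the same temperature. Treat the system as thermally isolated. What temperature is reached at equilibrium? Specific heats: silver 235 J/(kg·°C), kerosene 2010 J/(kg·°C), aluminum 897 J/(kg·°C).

T_f ≈ 17.6 °C

Conservation of energy gives ΣQ = 0:
0.227·235·(T − 201) + 0.733·2010·(T − 12.1) + 0.323·897·(T − 12.1) = 0
53.34(T − 201) + 1473.3(T − 12.1) + 289.73(T − 12.1) = 0
1816.4 T = 32055
T = 32055/1816.4 ≈ 17.65 °C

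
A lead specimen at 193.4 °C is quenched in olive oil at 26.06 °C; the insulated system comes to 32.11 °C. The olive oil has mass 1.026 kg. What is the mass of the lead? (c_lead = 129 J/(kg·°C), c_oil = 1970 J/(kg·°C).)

m ≈ 0.588 kg

Heat lost by the lead = heat gained by the oil:
m·129·(193.4 − 32.11) = 1.026·1970·(32.11 − 26.06)
20806 m = 12228  ⇒  m ≈ 0.5877 kg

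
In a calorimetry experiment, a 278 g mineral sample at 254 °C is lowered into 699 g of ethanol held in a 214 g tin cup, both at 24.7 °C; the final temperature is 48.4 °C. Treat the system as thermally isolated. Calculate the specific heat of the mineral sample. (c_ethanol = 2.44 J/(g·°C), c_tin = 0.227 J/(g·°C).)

Net heat exchanged in the isolated system is zero:
278×c×(48.4 − 254) + 699×2.44×(48.4 − 24.7) + 214×0.227×(48.4 − 24.7) = 0
-57157 c = -41573
c = -41573/-57157 ≈ 0.7274 J/(g·°C)

c ≈ 0.727 J/(g·°C)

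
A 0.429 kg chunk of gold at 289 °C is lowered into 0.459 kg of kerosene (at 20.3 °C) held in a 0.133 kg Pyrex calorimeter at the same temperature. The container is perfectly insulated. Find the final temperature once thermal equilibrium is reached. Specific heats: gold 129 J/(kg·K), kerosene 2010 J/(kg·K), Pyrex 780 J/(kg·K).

T_f ≈ 34.0 °C

Taking heat into each body as positive, Σ m c ΔT = 0:
0.429*129*(T − 289) + 0.459*2010*(T − 20.3) + 0.133*780*(T − 20.3) = 0
55.34(T − 289) + 922.59(T − 20.3) + 103.74(T − 20.3) = 0
(55.34 + 922.59 + 103.74) T = 55.34*289 + 922.59*20.3 + 103.74*20.3
T = 36828/1081.7 ≈ 34.05 °C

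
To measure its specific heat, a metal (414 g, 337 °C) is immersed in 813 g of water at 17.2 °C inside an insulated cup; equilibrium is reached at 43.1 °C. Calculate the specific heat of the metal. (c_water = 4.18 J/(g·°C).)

c ≈ 0.723 J/(g·°C)

Let T be the final temperature. ΣQ_i = 0:
414×c×(43.1 − 337) + 813×4.18×(43.1 − 17.2) = 0
-121675 c = -88017
c = -88017/-121675 ≈ 0.7234 J/(g·°C)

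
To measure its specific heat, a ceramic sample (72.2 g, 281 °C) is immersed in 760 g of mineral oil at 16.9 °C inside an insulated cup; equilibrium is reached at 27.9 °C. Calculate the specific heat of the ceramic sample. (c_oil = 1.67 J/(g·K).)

m_s c (T_s − T_f) = m_oil c_oil (T_f − T_0):
72.2·c·(281 − 27.9) = 760·1.67·(27.9 − 16.9)
18274 c = 13961  ⇒  c ≈ 0.764 J/(g·K)

c ≈ 0.764 J/(g·K)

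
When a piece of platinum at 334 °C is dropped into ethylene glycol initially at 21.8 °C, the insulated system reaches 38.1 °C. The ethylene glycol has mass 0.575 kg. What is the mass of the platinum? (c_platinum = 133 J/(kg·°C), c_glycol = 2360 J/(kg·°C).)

Taking heat into each body as positive, Σ m c ΔT = 0:
m·133·(38.1 − 334) + 0.575·2360·(38.1 − 21.8) = 0
-39355 m = -22119
m = -22119/-39355 ≈ 0.562 kg

m ≈ 0.562 kg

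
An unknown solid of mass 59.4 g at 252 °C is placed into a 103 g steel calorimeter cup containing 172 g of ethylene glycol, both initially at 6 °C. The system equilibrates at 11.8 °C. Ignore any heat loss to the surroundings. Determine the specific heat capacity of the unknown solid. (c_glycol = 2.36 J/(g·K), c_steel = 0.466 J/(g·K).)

c ≈ 0.185 J/(g·K)

Let T be the final temperature. ΣQ_i = 0:
59.4×c×(11.8 − 252) + 172×2.36×(11.8 − 6) + 103×0.466×(11.8 − 6) = 0
-14268 c = -2632.7
c = -2632.7/-14268 ≈ 0.1845 J/(g·K)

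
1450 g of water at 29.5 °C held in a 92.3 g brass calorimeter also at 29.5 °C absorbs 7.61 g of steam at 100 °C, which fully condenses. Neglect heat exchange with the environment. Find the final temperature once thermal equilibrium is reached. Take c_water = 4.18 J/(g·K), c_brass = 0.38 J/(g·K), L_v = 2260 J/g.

T_f ≈ 32.7 °C

Taking heat into each body as positive, Σ m c ΔT = 0:
latent heat released on condensation: 7.61×2260 = 17199
  condensate cools 100→T: 7.61×4.18×(T − 100) = 31.81(T − 100)
  original water: 6061(T − 29.5)
  brass cup: 92.3×0.38×(T − 29.5) = 35.07(T − 29.5)
6127.9 T = 17199 + 3181 + 179834 = 200214
T ≈ 32.67 °C, under the boiling point, so the assumption holds.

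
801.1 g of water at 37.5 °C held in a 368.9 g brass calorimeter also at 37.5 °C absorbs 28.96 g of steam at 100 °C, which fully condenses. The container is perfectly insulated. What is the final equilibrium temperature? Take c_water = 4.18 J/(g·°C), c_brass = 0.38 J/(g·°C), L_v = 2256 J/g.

Setting the total heat transfer to zero:
latent heat released on condensation: 28.96·2256 = 65334
  condensate cools 100→T: 28.96·4.18·(T − 100) = 121.05(T − 100)
  original water: 3348.6(T − 37.5)
  cup: 140.18(T − 37.5)
3609.8 T = 65334 + 12105 + 130829 = 208268
T ≈ 57.69 °C, under the boiling point, so the assumption holds.

T_f ≈ 57.7 °C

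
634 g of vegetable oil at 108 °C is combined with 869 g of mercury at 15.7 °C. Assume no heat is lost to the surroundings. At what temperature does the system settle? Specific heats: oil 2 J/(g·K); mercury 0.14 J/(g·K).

T_f = Σ m_i c_i T_i / Σ m_i c_i:
T_f = (1268*108 + 121.66*15.7) / (1268 + 121.66)
    = 138854 / 1389.7 ≈ 99.92 °C

T_f ≈ 99.9 °C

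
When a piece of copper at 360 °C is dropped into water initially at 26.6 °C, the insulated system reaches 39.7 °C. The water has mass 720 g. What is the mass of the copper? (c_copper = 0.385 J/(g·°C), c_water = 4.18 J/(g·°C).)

Let T be the final temperature. ΣQ_i = 0:
m×0.385×(39.7 − 360) + 720×4.18×(39.7 − 26.6) = 0
-123.32 m = -39426
m = -39426/-123.32 ≈ 319.7 g

m ≈ 320 g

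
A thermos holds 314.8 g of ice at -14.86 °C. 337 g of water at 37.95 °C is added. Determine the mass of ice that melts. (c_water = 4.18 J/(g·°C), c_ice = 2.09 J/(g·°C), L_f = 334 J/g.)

m_melted ≈ 131 g

Heat available from the water dropping to 0 °C: 337·4.18·37.95 = 53459 J.
Of that, 314.8·2.09·14.86 = 9776.9 J goes to bring the ice to 0 °C, leaving 43682 J.
To melt every bit of ice: 314.8·334 = 105143 J.
Since 43682 < 105143 J, not all the ice melts; equilibrium is at 0 °C.
m_melted·334 = 43682  ⇒  m_melted ≈ 130.8 g.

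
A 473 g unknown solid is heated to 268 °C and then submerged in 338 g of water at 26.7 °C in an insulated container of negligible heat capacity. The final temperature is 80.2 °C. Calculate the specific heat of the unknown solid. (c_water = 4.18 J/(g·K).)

c ≈ 0.851 J/(g·K)

m_s c (T_s − T_f) = m_water c_water (T_f − T_0):
473·c·(268 − 80.2) = 338·4.18·(80.2 − 26.7)
88829 c = 75587  ⇒  c ≈ 0.8509 J/(g·K)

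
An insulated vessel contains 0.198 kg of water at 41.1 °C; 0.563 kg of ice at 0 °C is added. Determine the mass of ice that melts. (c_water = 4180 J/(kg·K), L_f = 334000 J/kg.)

Cooling the water to 0 °C releases 0.198×4180×41.1 = 34016 J.
To melt every bit of ice: 0.563×334000 = 188042 J.
34016 J < 188042 J, so only part of the ice melts and the system sits at 0 °C.
Mass melted = 34016/334000 ≈ 0.1018 kg.

m_melted ≈ 0.102 kg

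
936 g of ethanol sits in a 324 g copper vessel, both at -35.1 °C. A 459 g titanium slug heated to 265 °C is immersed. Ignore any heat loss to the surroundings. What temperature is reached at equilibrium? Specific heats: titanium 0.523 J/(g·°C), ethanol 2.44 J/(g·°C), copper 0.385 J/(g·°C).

Net heat exchanged in the isolated system is zero:
459·0.523·(T − 265) + 936·2.44·(T − (-35.1)) + 324·0.385·(T − (-35.1)) = 0
(240.06 + 2283.8 + 124.74) T = 240.06·265 + 2283.8·(-35.1) + 124.74·(-35.1)
T = -20926/2648.6 ≈ -7.90 °C

T_f ≈ -7.9 °C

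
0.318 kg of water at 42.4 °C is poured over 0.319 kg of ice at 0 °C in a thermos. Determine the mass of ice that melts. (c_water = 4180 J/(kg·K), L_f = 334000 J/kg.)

m_melted ≈ 0.169 kg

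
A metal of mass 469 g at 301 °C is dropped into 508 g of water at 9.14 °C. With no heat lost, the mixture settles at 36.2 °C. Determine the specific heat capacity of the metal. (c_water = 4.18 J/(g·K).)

Heat lost by the metal = heat gained by the water:
469×c×(301 − 36.2) = 508×4.18×(36.2 − 9.14)
124191 c = 57460  ⇒  c ≈ 0.4627 J/(g·K)

c ≈ 0.463 J/(g·K)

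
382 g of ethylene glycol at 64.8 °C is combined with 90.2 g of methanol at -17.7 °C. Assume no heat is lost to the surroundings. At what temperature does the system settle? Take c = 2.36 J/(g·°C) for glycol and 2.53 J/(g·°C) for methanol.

T_f ≈ 48.1 °C

Setting the total heat transfer to zero:
382·2.36·(T − 64.8) + 90.2·2.53·(T − (-17.7)) = 0
(901.52 + 228.21) T = 901.52·64.8 + 228.21·(-17.7)
T = 54379/1129.7 ≈ 48.13 °C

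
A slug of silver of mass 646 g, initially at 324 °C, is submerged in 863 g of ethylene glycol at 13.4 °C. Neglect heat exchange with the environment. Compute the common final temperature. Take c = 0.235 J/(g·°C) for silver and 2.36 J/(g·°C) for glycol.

T_f ≈ 34.9 °C

Let T be the final temperature. ΣQ_i = 0:
646·0.235·(T − 324) + 863·2.36·(T − 13.4) = 0
(151.81 + 2036.7) T = 151.81·324 + 2036.7·13.4
T ≈ 34.95 °C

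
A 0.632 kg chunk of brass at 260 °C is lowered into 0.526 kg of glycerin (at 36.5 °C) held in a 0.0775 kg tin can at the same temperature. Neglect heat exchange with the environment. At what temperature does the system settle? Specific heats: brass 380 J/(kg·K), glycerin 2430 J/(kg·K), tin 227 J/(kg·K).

Conservation of energy gives ΣQ = 0:
0.632×380×(T − 260) + 0.526×2430×(T − 36.5) + 0.0775×227×(T − 36.5) = 0
1535.9 T = 109737
T = 109737 / 1535.9 = 71.4 °C

T_f ≈ 71.4 °C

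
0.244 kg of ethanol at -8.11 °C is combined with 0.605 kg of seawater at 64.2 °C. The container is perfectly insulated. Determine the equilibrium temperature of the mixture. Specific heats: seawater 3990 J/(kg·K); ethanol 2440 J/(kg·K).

T_f ≈ 49.9 °C

With ΣQ=0 the equilibrium temperature is the m·c-weighted mean:
T_f = (2413.9×64.2 + 595.36×(-8.11)) / (2413.9 + 595.36)
    = 150147 / 3009.3 ≈ 49.89 °C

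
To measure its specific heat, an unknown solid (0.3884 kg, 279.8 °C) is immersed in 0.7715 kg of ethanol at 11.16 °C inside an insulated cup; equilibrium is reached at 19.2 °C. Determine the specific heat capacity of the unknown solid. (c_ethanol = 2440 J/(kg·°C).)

Heat lost by the unknown solid = heat gained by the ethanol:
0.3884×c×(279.8 − 19.2) = 0.7715×2440×(19.2 − 11.16)
101.22 c = 15135  ⇒  c ≈ 149.5 J/(kg·°C)

c ≈ 150 J/(kg·°C)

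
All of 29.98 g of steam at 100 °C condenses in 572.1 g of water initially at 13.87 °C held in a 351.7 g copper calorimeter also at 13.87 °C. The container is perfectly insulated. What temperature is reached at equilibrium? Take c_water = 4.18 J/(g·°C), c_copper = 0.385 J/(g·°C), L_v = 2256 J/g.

T_f ≈ 43.4 °C

Sum of m c ΔT and latent-heat terms is zero:
steam→water at 100 °C releases m L_v = 29.98·2256 = 67635; condensate cools 100→T: 29.98·4.18·(T − 100) = 125.32(T − 100); original water: 2391.4(T − 13.87); copper cup: 351.7·0.385·(T − 13.87) = 135.4(T − 13.87)
2652.1 T = 67635 + 12532 + 35046 = 115213
T ≈ 43.44 °C — below 100 °C, confirming all the steam condensed.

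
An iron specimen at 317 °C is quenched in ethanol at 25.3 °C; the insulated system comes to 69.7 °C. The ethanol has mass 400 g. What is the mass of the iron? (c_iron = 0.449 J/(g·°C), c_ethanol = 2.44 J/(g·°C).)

Taking heat into each body as positive, Σ m c ΔT = 0:
m×0.449×(69.7 − 317) + 400×2.44×(69.7 − 25.3) = 0
-111.04 m = -43334
m = -43334/-111.04 ≈ 390.3 g

m ≈ 390 g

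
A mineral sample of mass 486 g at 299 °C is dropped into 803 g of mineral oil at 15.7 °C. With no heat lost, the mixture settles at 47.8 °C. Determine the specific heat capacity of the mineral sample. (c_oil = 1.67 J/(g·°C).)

Heat lost by the mineral sample = heat gained by the oil:
486×c×(299 − 47.8) = 803×1.67×(47.8 − 15.7)
122083 c = 43046  ⇒  c ≈ 0.3526 J/(g·°C)

c ≈ 0.353 J/(g·°C)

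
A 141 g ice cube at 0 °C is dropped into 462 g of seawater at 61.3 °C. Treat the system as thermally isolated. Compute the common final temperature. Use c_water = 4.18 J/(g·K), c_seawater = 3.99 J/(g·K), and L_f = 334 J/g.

T_f ≈ 27.1 °C

Setting the total heat transfer to zero:
melt ice: 141×334 = 47094
  warm the meltwater: 589.38 T
  seawater: 1843.4(T − 61.3)
2432.8 T = 112999 − 47094 = 65905
T ≈ 27.09 °C — above 0 °C, consistent with complete melting.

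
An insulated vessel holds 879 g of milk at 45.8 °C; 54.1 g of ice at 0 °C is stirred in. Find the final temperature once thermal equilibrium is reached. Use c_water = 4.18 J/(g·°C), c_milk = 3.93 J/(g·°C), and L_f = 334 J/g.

Heat gained plus heat lost sum to zero:
melt ice: 54.1·334 = 18069; meltwater 0→T: 54.1·4.18·T = 226.14 T; milk cools: 879·3.93·(T − 45.8) = 3454.5(T − 45.8)
3680.6 T = 158215 − 18069 = 140145
T ≈ 38.08 °C — above 0 °C, consistent with complete melting.

T_f ≈ 38.1 °C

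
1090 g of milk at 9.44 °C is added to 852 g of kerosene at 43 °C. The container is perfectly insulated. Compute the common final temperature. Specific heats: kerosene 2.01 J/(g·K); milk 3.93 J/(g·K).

Conservation of energy gives ΣQ = 0:
852·2.01·(T − 43) + 1090·3.93·(T − 9.44) = 0
1712.5(T − 43) + 4283.7(T − 9.44) = 0
5996.2 T = 114076
T = 114076/5996.2 ≈ 19.02 °C

T_f ≈ 19.0 °C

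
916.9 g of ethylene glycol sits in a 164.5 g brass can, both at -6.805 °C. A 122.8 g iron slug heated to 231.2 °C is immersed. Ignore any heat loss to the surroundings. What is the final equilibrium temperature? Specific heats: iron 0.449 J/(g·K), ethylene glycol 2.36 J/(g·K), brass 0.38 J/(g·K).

Taking heat into each body as positive, Σ m c ΔT = 0:
122.8·0.449·(T − 231.2) + 916.9·2.36·(T − (-6.805)) + 164.5·0.38·(T − (-6.805)) = 0
(55.14 + 2163.9 + 62.51) T = 55.14·231.2 + 2163.9·(-6.805) + 62.51·(-6.805)
T = -2402.9 / 2281.5 = -1.05 °C

T_f ≈ -1.1 °C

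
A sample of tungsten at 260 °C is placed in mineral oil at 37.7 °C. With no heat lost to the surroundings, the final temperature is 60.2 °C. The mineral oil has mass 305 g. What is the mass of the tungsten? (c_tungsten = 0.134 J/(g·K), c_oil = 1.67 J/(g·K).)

Heat gained plus heat lost sum to zero:
m×0.134×(60.2 − 260) + 305×1.67×(60.2 − 37.7) = 0
-26.77 m = -11460
m = -11460/-26.77 ≈ 428.1 g

m ≈ 428 g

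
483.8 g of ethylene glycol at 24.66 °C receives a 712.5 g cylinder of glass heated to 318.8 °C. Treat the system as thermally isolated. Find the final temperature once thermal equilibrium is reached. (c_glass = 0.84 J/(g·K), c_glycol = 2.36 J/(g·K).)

T_f ≈ 125.8 °C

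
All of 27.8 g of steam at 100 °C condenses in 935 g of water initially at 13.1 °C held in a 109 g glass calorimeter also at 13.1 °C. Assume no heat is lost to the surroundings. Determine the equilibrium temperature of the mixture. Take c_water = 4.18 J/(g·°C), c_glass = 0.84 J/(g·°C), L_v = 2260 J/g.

T_f ≈ 30.8 °C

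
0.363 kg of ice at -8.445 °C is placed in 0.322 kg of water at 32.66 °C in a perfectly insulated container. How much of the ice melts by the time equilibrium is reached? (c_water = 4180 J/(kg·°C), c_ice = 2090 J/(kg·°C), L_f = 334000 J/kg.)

Cooling the water to 0 °C releases 0.322×4180×32.66 = 43959 J.
Of that, 0.363×2090×8.445 = 6407 J goes to bring the ice to 0 °C, leaving 37552 J.
Fully melting the ice requires m_ice L_f = 0.363×334000 = 121242 J.
Since 37552 < 121242 J, not all the ice melts; equilibrium is at 0 °C.
m_melted×334000 = 37552  ⇒  m_melted ≈ 0.1124 kg.

m_melted ≈ 0.112 kg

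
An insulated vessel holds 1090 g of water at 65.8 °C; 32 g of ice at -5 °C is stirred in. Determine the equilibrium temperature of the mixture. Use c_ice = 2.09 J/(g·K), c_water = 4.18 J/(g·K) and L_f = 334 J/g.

T_f ≈ 61.6 °C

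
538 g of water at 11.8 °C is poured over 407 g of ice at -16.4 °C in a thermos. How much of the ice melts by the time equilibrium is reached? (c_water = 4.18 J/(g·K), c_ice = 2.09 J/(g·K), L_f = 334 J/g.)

Cooling the water to 0 °C releases 538×4.18×11.8 = 26536 J.
Of that, 407×2.09×16.4 = 13950 J goes to bring the ice to 0 °C, leaving 12586 J.
To melt every bit of ice: 407×334 = 135938 J.
That's not enough to melt it all — equilibrium is at 0 °C with ice remaining.
Mass melted = 12586/334 ≈ 37.68 g.

m_melted ≈ 37.7 g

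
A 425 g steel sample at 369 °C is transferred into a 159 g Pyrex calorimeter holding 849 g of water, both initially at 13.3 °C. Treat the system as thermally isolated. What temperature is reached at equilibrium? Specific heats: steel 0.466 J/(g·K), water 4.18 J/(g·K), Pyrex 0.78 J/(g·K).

T_f = Σ m_i c_i T_i / Σ m_i c_i:
T_f = (198.05*369 + 3548.8*13.3 + 124.02*13.3) / (198.05 + 3548.8 + 124.02)
    = 121929 / 3870.9 ≈ 31.50 °C

T_f ≈ 31.5 °C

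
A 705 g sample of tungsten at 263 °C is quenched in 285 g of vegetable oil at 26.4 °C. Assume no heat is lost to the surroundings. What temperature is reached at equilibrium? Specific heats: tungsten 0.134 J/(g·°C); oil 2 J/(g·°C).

T_f ≈ 60.0 °C

Net heat exchanged in the isolated system is zero:
705·0.134·(T − 263) + 285·2·(T − 26.4) = 0
(94.47 + 570) T = 94.47·263 + 570·26.4
T = 39894 / 664.47 = 60 °C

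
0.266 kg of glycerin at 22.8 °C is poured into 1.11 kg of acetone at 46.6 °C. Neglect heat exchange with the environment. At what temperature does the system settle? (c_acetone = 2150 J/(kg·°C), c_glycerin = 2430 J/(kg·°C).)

T_f ≈ 41.5 °C

Conservation of energy gives ΣQ = 0:
1.11*2150*(T − 46.6) + 0.266*2430*(T − 22.8) = 0
(2386.5 + 646.38) T = 2386.5*46.6 + 646.38*22.8
T = 125948/3032.9 ≈ 41.53 °C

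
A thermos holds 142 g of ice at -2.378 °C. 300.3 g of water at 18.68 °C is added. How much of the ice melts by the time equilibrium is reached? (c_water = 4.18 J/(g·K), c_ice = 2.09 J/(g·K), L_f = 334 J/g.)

m_melted ≈ 68.1 g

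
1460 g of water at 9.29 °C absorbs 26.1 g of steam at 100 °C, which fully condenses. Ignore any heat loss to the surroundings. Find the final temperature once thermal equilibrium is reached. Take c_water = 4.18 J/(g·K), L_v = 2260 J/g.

T_f ≈ 20.4 °C

Setting the total heat transfer to zero:
latent heat released on condensation: 26.1×2260 = 58986; condensed water 100 °C→T: 109.1(T − 100); original water: 6102.8(T − 9.29)
6211.9 T = 58986 + 10910 + 56695 = 126591
T ≈ 20.38 °C, under the boiling point, so the assumption holds.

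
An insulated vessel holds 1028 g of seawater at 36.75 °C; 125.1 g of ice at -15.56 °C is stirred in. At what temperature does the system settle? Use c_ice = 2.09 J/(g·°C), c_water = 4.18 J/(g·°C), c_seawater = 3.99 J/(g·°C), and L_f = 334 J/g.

T_f ≈ 22.7 °C

Energy conservation, ΣQ = 0:
ice -15.56→0 °C: 125.1×2.09×15.56 = 4068.3
  fusion: m_ice L_f = 125.1×334 = 41783
  meltwater 0→T: 125.1×4.18×T = 522.92 T
  seawater: 4101.7(T − 36.75)
4624.6 T = 150738 − 45852 = 104887
T ≈ 22.68 °C — above 0 °C, consistent with complete melting.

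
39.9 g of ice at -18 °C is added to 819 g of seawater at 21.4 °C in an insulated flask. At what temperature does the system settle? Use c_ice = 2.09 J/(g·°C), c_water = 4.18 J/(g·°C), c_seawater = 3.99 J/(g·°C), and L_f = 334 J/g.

Energy balance with sensible and latent terms:
ice -18→0 °C: 39.9·2.09·18 = 1501
  latent heat to melt: 39.9·334 = 13327
  meltwater 0→T: 39.9·4.18·T = 166.78 T
  seawater: 3267.8(T − 21.4)
3434.6 T = 69931 − 14828 = 55103
T ≈ 16.04 °C — above 0 °C, consistent with complete melting.

T_f ≈ 16.0 °C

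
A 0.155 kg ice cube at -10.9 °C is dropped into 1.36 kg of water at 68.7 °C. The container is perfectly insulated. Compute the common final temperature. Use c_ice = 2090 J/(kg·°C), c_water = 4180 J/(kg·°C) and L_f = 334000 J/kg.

Let T be the final temperature. ΣQ_i = 0:
warm ice to 0 °C: 0.155×2090×(0 − (-10.9)) = 3531.1; fusion: m_ice L_f = 0.155×334000 = 51770; meltwater 0→T: 0.155×4180×T = 647.9 T; water cools: 1.36×4180×(T − 68.7) = 5684.8(T − 68.7)
6332.7 T = 390546 − 55301 = 335245
T ≈ 52.94 °C (positive, so assuming full melt was valid).

T_f ≈ 52.9 °C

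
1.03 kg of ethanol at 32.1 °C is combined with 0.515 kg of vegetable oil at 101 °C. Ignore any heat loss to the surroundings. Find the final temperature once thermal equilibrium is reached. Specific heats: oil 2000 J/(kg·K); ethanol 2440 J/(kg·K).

|Q_oil| = |Q_ethanol|:
0.515*2000*(101 − T) = 1.03*2440*(T − 32.1)
1030(101 − T) = 2513.2(T − 32.1)
3543.2 T = 184704  ⇒  T ≈ 52.13 °C

T_f ≈ 52.1 °C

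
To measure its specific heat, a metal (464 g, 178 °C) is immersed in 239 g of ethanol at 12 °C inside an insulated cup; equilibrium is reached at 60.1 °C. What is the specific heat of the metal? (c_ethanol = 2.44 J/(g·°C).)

m_s c (T_s − T_f) = m_ethanol c_ethanol (T_f − T_0):
464×c×(178 − 60.1) = 239×2.44×(60.1 − 12)
54706 c = 28050  ⇒  c ≈ 0.5127 J/(g·°C)

c ≈ 0.513 J/(g·°C)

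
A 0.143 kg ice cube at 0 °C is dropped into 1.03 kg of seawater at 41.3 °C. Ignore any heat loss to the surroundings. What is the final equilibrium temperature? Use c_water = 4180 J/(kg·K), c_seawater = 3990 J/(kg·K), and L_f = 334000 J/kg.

Net heat exchanged in the isolated system is zero:
fusion: m_ice L_f = 0.143×334000 = 47762
  warm the meltwater: 597.74 T
  seawater cools: 1.03×3990×(T − 41.3) = 4109.7(T − 41.3)
4707.4 T = 169731 − 47762 = 121969
T ≈ 25.91 °C — above 0 °C, consistent with complete melting.

T_f ≈ 25.9 °C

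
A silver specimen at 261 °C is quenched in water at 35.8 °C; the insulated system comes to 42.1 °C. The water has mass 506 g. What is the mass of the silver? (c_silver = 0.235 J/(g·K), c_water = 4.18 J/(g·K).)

Let T be the final temperature. ΣQ_i = 0:
m·0.235·(42.1 − 261) + 506·4.18·(42.1 − 35.8) = 0
-51.44 m = -13325
m = -13325/-51.44 ≈ 259 g

m ≈ 259 g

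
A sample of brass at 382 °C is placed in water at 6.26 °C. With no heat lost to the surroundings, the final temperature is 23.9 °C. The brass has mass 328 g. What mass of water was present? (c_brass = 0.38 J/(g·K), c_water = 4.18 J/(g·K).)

m ≈ 605 g

|Q_brass| = |Q_water|:
328×0.38×(382 − 23.9) = m×4.18×(23.9 − 6.26)
73.74 m = 44634  ⇒  m ≈ 605.3 g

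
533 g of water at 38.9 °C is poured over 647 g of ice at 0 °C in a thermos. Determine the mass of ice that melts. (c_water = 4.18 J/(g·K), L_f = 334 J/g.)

m_melted ≈ 259 g

Heat available from the water dropping to 0 °C: 533·4.18·38.9 = 86667 J.
Melting all 647 g of ice would need 647·334 = 216098 J.
86667 J < 216098 J, so only part of the ice melts and the system sits at 0 °C.
Mass melted = 86667/334 ≈ 259.5 g.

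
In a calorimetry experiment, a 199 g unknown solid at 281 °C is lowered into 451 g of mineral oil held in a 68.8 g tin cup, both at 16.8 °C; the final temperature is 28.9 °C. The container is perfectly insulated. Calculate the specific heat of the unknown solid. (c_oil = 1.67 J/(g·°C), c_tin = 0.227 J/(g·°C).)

c ≈ 0.185 J/(g·°C)

Let T be the final temperature. ΣQ_i = 0:
199×c×(28.9 − 281) + 451×1.67×(28.9 − 16.8) + 68.8×0.227×(28.9 − 16.8) = 0
-50168 c = -9302.3
c = -9302.3/-50168 ≈ 0.1854 J/(g·°C)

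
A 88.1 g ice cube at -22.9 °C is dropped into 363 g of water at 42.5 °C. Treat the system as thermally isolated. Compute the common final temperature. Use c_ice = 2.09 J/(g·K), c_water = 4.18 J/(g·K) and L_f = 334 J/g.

Energy conservation, ΣQ = 0:
warm ice to 0 °C: 88.1·2.09·(0 − (-22.9)) = 4216.6; latent heat to melt: 88.1·334 = 29425; warm the meltwater: 368.26 T; water: 1517.3(T − 42.5)
1885.6 T = 64487 − 33642 = 30845
T ≈ 16.36 °C. Since T > 0 °C, the all-ice-melts assumption holds.

T_f ≈ 16.4 °C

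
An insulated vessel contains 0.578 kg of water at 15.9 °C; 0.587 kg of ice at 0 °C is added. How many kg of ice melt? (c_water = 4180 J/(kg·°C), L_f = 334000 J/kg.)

Heat available from the water dropping to 0 °C: 0.578×4180×15.9 = 38415 J.
Fully melting the ice requires m_ice L_f = 0.587×334000 = 196058 J.
That's not enough to melt it all — equilibrium is at 0 °C with ice remaining.
Mass melted = 38415/334000 ≈ 0.115 kg.

m_melted ≈ 0.115 kg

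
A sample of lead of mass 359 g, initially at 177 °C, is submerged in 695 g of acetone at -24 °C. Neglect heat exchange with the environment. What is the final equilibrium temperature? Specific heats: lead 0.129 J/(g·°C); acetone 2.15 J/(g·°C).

T_f ≈ -18.0 °C

Set heat shed by the hot body equal to heat absorbed by the cold body:
359·0.129·(177 − T) = 695·2.15·(T − (-24))
46.31(177 − T) = 1494.2(T − (-24))
1540.6 T = -27665  ⇒  T ≈ -17.96 °C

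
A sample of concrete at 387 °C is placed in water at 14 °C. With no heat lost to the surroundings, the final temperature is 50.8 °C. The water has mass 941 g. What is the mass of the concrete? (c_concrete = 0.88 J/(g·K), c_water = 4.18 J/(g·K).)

m ≈ 489 g

|Q_concrete| = |Q_water|:
m·0.88·(387 − 50.8) = 941·4.18·(50.8 − 14)
295.86 m = 144748  ⇒  m ≈ 489.3 g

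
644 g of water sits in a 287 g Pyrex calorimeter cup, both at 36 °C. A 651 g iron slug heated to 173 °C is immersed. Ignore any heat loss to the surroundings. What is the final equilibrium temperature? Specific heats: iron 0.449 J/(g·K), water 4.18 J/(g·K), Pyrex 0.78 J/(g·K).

T_f ≈ 48.5 °C

T_f = Σ m_i c_i T_i / Σ m_i c_i:
T_f = (292.3×173 + 2691.9×36 + 223.86×36) / (292.3 + 2691.9 + 223.86)
    = 155536 / 3208.1 ≈ 48.48 °C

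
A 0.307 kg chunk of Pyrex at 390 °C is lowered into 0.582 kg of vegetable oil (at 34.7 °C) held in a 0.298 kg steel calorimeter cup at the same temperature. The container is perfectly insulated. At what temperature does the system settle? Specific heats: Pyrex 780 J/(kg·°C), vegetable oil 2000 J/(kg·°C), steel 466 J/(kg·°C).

T_f ≈ 89.9 °C

Taking heat into each body as positive, Σ m c ΔT = 0:
0.307·780·(T − 390) + 0.582·2000·(T − 34.7) + 0.298·466·(T − 34.7) = 0
239.46(T − 390) + 1164(T − 34.7) + 138.87(T − 34.7) = 0
1542.3 T = 138599
T ≈ 89.86 °C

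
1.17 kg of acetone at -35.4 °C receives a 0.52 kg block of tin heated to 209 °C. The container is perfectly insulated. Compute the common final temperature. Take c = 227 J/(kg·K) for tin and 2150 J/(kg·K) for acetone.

Heat lost by the tin equals heat gained by the acetone:
0.52·227·(209 − T) = 1.17·2150·(T − (-35.4))
118.04(209 − T) = 2515.5(T − (-35.4))
2633.5 T = -64378  ⇒  T ≈ -24.45 °C

T_f ≈ -24.4 °C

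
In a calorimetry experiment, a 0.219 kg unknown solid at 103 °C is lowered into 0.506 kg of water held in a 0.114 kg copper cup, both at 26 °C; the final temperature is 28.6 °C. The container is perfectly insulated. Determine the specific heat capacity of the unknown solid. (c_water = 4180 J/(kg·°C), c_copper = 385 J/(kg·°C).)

c ≈ 345 J/(kg·°C)

Setting the total heat transfer to zero:
0.219×c×(28.6 − 103) + 0.506×4180×(28.6 − 26) + 0.114×385×(28.6 − 26) = 0
-16.29 c = -5613.3
c = -5613.3/-16.29 ≈ 344.5 J/(kg·°C)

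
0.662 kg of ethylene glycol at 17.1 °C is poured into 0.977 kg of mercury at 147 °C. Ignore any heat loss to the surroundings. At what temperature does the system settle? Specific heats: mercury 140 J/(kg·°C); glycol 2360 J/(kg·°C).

T_f ≈ 27.6 °C

Let T be the final temperature. ΣQ_i = 0:
0.977*140*(T − 147) + 0.662*2360*(T − 17.1) = 0
(136.78 + 1562.3) T = 136.78*147 + 1562.3*17.1
T ≈ 27.56 °C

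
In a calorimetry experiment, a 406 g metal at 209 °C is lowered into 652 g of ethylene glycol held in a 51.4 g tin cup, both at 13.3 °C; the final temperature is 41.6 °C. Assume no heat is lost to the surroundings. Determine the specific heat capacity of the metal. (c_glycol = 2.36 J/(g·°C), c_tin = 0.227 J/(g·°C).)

c ≈ 0.646 J/(g·°C)

Taking heat into each body as positive, Σ m c ΔT = 0:
406·c·(41.6 − 209) + 652·2.36·(41.6 − 13.3) + 51.4·0.227·(41.6 − 13.3) = 0
-67964 c = -43876
c = -43876/-67964 ≈ 0.6456 J/(g·°C)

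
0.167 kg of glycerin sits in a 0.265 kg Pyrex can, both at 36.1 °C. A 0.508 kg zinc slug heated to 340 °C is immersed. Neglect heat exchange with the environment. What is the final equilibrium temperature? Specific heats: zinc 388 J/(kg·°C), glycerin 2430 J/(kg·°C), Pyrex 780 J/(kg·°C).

T_f ≈ 110.1 °C

Let T be the final temperature. ΣQ_i = 0:
0.508×388×(T − 340) + 0.167×2430×(T − 36.1) + 0.265×780×(T − 36.1) = 0
197.1(T − 340) + 405.81(T − 36.1) + 206.7(T − 36.1) = 0
809.61 T = 89127
T = 89127/809.61 ≈ 110.09 °C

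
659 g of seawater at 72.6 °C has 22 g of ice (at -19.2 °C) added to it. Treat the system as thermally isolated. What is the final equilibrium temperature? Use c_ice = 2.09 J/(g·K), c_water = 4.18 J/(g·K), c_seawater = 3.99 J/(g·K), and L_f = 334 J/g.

Conservation of energy gives ΣQ = 0:
warm ice to 0 °C: 22×2.09×(0 − (-19.2)) = 882.82; melt ice: 22×334 = 7348; warm the meltwater: 91.96 T; seawater: 2629.4(T − 72.6)
2721.4 T = 190895 − 8230.8 = 182664
T ≈ 67.12 °C — above 0 °C, consistent with complete melting.

T_f ≈ 67.1 °C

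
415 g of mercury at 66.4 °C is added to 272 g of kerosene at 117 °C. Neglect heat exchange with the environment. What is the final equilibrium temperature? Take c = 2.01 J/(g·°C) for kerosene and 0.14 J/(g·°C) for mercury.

T_f ≈ 112.1 °C

With ΣQ=0 the equilibrium temperature is the m·c-weighted mean:
T_f = (546.72×117 + 58.1×66.4) / (546.72 + 58.1)
    = 67824 / 604.82 ≈ 112.14 °C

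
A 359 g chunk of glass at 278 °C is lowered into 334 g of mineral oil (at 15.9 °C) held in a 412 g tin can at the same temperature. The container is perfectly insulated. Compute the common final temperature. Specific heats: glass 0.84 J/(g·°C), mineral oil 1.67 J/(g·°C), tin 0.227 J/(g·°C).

T_f ≈ 98.8 °C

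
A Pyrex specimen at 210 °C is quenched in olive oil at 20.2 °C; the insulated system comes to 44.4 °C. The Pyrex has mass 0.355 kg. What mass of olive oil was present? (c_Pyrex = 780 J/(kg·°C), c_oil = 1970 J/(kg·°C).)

m ≈ 0.962 kg

|Q_Pyrex| = |Q_oil|:
0.355×780×(210 − 44.4) = m×1970×(44.4 − 20.2)
47674 m = 45855  ⇒  m ≈ 0.9618 kg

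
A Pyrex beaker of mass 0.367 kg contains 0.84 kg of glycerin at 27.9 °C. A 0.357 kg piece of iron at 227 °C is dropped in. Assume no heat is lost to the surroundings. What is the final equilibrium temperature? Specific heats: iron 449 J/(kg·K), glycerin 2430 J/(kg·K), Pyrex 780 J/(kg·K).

T_f ≈ 40.7 °C

Let T be the final temperature. ΣQ_i = 0:
0.357×449×(T − 227) + 0.84×2430×(T − 27.9) + 0.367×780×(T − 27.9) = 0
160.29(T − 227) + 2041.2(T − 27.9) + 286.26(T − 27.9) = 0
(160.29 + 2041.2 + 286.26) T = 160.29×227 + 2041.2×27.9 + 286.26×27.9
T = 101323/2487.8 ≈ 40.73 °C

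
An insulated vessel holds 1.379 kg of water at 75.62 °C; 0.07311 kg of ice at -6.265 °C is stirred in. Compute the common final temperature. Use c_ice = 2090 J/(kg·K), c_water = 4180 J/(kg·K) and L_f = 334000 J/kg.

Conservation of energy gives ΣQ = 0:
ice -6.265→0 °C: 0.07311·2090·6.265 = 957.29
  melt ice: 0.07311·334000 = 24419
  warm the meltwater: 305.6 T
  water: 5764.2(T − 75.62)
6069.8 T = 435890 − 25376 = 410514
T ≈ 67.63 °C — above 0 °C, consistent with complete melting.

T_f ≈ 67.6 °C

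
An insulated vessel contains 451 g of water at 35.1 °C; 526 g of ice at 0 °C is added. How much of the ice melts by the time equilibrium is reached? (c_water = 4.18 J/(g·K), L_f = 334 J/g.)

m_melted ≈ 198 g

Heat available from the water dropping to 0 °C: 451·4.18·35.1 = 66170 J.
Melting all 526 g of ice would need 526·334 = 175684 J.
Since 66170 < 175684 J, not all the ice melts; equilibrium is at 0 °C.
m_melt = 66170 / L_f = 198.1 g.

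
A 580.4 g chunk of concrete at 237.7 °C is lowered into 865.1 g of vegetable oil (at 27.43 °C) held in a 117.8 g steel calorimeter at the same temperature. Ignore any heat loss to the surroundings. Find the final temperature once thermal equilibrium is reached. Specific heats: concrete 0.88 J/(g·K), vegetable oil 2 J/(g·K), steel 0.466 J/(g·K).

T_f ≈ 74.2 °C

T_f is the heat-capacity-weighted average of the initial temperatures:
T_f = (510.75*237.7 + 1730.2*27.43 + 54.89*27.43) / (510.75 + 1730.2 + 54.89)
    = 170371 / 2295.8 ≈ 74.21 °C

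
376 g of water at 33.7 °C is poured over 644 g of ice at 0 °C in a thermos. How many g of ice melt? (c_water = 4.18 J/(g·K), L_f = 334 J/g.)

Water can give up m c ΔT = 376×4.18×33.7 = 52966 J before reaching 0 °C.
To melt every bit of ice: 644×334 = 215096 J.
That's not enough to melt it all — equilibrium is at 0 °C with ice remaining.
Mass melted = 52966/334 ≈ 158.6 g.

m_melted ≈ 159 g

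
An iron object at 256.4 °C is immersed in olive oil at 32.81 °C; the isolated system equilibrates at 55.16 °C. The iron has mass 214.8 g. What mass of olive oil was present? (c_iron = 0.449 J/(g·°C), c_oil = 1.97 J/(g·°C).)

m ≈ 441 g

|Q_iron| = |Q_oil|:
214.8·0.449·(256.4 − 55.16) = m·1.97·(55.16 − 32.81)
44.03 m = 19409  ⇒  m ≈ 440.8 g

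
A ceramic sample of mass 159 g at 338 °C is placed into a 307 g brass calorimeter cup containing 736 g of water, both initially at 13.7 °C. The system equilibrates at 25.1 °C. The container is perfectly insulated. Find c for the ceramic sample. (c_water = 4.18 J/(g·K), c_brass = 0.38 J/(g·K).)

c ≈ 0.732 J/(g·K)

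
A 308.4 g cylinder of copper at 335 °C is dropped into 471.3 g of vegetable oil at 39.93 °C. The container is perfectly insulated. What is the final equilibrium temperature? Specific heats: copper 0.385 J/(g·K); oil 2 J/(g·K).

T_f ≈ 72.9 °C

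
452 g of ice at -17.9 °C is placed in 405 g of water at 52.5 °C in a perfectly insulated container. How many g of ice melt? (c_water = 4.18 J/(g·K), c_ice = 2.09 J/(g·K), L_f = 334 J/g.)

m_melted ≈ 215 g

Heat available from the water dropping to 0 °C: 405×4.18×52.5 = 88877 J.
Warming the ice to 0 °C takes 452×2.09×17.9 = 16910 J, leaving 71967 J for melting.
To melt every bit of ice: 452×334 = 150968 J.
71967 J < 150968 J, so only part of the ice melts and the system sits at 0 °C.
Mass melted = 71967/334 ≈ 215.5 g.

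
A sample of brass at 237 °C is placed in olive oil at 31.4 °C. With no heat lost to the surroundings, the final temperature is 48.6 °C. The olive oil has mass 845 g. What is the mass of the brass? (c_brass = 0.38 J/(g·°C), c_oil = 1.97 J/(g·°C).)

Setting the total heat transfer to zero:
m·0.38·(48.6 − 237) + 845·1.97·(48.6 − 31.4) = 0
-71.59 m = -28632
m = -28632/-71.59 ≈ 399.9 g

m ≈ 400 g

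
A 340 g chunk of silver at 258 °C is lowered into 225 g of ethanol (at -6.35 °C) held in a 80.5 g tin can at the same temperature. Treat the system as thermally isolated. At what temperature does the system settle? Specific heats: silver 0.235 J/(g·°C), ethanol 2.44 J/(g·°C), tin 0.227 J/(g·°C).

T_f ≈ 26.3 °C

Net heat exchanged in the isolated system is zero:
340*0.235*(T − 258) + 225*2.44*(T − (-6.35)) + 80.5*0.227*(T − (-6.35)) = 0
79.9(T − 258) + 549(T − (-6.35)) + 18.27(T − (-6.35)) = 0
(79.9 + 549 + 18.27) T = 79.9*258 + 549*(-6.35) + 18.27*(-6.35)
T = 17012 / 647.17 = 26.3 °C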